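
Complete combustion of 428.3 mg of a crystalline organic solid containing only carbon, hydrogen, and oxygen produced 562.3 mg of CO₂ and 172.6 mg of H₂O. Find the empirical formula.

C4H6O5

mol C = 0.5623 g CO₂ ÷ 44.009 g/mol = 0.012777 mol
mol H = 2 × 0.1726 g H₂O ÷ 18.015 g/mol = 0.019162 mol
mass O = 0.4283 − (0.15346 + 0.019315) = 0.25552 g → mol O = 0.25552 ÷ 15.999 = 0.015971 mol
Divide by the smallest (0.012777 mol): C 1.000, H 1.500, O 1.250
Multiplying each by 4 gives whole numbers: C 4.00, H 6.00, O 5.00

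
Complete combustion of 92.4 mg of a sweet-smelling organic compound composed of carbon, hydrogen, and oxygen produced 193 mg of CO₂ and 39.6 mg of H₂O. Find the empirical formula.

C2H2O

mol C = 0.193 g CO₂ ÷ 44.009 g/mol = 0.004385 mol
mol H = 2 × 0.0396 g H₂O ÷ 18.015 g/mol = 0.004396 mol
mass O = 0.0924 − (0.05267 + 0.004432) = 0.03529 g → mol O = 0.03529 ÷ 15.999 = 0.002206 mol
Divide by the smallest (0.002206 mol): C 1.988, H 1.993, O 1.000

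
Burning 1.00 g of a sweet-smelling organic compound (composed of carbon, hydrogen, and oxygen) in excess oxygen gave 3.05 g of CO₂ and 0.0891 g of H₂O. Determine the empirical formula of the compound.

mol C = 3.05 g CO₂ ÷ 44.009 g/mol = 0.06930 mol
mol H = 2 × 0.0891 g H₂O ÷ 18.015 g/mol = 0.009892 mol
mass O = 1.00 − (0.8324 + 0.009971) = 0.1576 g → mol O = 0.1576 ÷ 15.999 = 0.009852 mol
Divide by the smallest (0.009852 mol): C 7.035, H 1.004, O 1.000

C7HO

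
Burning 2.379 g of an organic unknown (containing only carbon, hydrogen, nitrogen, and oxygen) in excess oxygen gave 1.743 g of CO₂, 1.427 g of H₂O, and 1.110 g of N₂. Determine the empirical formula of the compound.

mol C = 1.743 g CO₂ ÷ 44.009 g/mol = 0.039606 mol
mol H = 2 × 1.427 g H₂O ÷ 18.015 g/mol = 0.15842 mol
mol N = 2 × 1.110 g N₂ ÷ 28.014 g/mol = 0.079246 mol
mass O = 2.379 − (0.47570 + 0.15969 + 1.1100) = 0.63361 g → mol O = 0.63361 ÷ 15.999 = 0.039603 mol
Divide by the smallest (0.039603 mol): C 1.000, H 4.000, N 2.001, O 1.000

CH4N2O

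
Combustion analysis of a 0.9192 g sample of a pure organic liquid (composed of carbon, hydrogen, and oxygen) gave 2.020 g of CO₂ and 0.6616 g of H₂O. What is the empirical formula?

C5H8O2

mol C = 2.020 g CO₂ ÷ 44.009 g/mol = 0.045900 mol
mol H = 2 × 0.6616 g H₂O ÷ 18.015 g/mol = 0.073450 mol
mass O = 0.9192 − (0.55130 + 0.074038) = 0.29386 g → mol O = 0.29386 ÷ 15.999 = 0.018367 mol
Divide by the smallest (0.018367 mol): C 2.499, H 3.999, O 1.000
Multiplying each by 2 gives whole numbers: C 5.00, H 8.00, O 2.00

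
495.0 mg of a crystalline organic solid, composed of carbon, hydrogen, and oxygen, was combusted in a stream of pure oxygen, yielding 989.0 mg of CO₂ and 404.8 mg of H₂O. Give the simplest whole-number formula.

mol C = 0.9890 g CO₂ ÷ 44.009 g/mol = 0.022473 mol
mol H = 2 × 0.4048 g H₂O ÷ 18.015 g/mol = 0.044940 mol
mass O = 0.4950 − (0.26992 + 0.045300) = 0.17978 g → mol O = 0.17978 ÷ 15.999 = 0.011237 mol
Divide by the smallest (0.011237 mol): C 2.000, H 3.999, O 1.000

C2H4O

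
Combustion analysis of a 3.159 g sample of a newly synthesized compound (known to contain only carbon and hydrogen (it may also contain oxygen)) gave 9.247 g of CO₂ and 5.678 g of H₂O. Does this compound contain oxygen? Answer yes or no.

mol C = 9.247 g CO₂ ÷ 44.009 g/mol = 0.21012 mol
mol H = 2 × 5.678 g H₂O ÷ 18.015 g/mol = 0.63036 mol
C and H together account for 3.1591 g — essentially the entire 3.159 g sample — so the compound contains no oxygen.

no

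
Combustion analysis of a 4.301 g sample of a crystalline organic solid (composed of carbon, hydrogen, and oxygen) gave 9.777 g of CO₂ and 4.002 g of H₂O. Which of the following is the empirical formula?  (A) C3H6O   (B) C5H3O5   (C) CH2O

(A) C3H6O

mol C = 9.777 g CO₂ ÷ 44.009 g/mol = 0.22216 mol
mol H = 2 × 4.002 g H₂O ÷ 18.015 g/mol = 0.44430 mol
mass O = 4.301 − (2.6684 + 0.44785) = 1.1848 g → mol O = 1.1848 ÷ 15.999 = 0.074054 mol
Divide by the smallest (0.074054 mol): C 3.000, H 6.000, O 1.000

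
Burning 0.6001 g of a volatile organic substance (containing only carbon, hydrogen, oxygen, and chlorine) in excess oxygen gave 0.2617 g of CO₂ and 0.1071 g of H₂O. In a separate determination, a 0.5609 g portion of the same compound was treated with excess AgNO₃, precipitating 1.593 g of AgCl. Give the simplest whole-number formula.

mol C = 0.2617 g CO₂ ÷ 44.009 g/mol = 0.0059465 mol
mol H = 2 × 0.1071 g H₂O ÷ 18.015 g/mol = 0.011890 mol
From the AgCl data: mol Cl per gram of compound = (1.593 ÷ 143.318) ÷ 0.5609 = 0.019817 mol/g, so in the 0.6001 g combustion sample mol Cl = 0.011892 mol
mass O = 0.6001 − (0.071424 + 0.011985 + 0.42157) = 0.095121 g → mol O = 0.095121 ÷ 15.999 = 0.0059455 mol
Divide by the smallest (0.0059455 mol): C 1.000, H 2.000, Cl 2.000, O 1.000

CH2Cl2O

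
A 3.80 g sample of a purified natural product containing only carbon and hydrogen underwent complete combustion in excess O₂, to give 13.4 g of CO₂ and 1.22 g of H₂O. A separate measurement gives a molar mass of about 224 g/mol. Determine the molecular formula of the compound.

C18H8

mol C = 13.4 g CO₂ ÷ 44.009 g/mol = 0.3045 mol
mol H = 2 × 1.22 g H₂O ÷ 18.015 g/mol = 0.1354 mol
Divide by the smallest (0.1354 mol): C 2.248, H 1.000
Multiplying each by 4 gives whole numbers: C 8.99, H 4.00
Empirical formula: C9H4
Empirical-formula mass = 112.13 g/mol; 224 ÷ 112.13 ≈ 2, so the molecular formula is C18H8.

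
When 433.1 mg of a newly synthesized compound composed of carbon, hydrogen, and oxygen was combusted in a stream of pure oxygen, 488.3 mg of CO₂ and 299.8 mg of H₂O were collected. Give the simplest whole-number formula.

mol C = 0.4883 g CO₂ ÷ 44.009 g/mol = 0.011095 mol
mol H = 2 × 0.2998 g H₂O ÷ 18.015 g/mol = 0.033283 mol
mass O = 0.4331 − (0.13327 + 0.033550) = 0.26628 g → mol O = 0.26628 ÷ 15.999 = 0.016644 mol
Divide by the smallest (0.011095 mol): C 1.000, H 3.000, O 1.500
Multiplying each by 2 gives whole numbers: C 2.00, H 6.00, O 3.00

C2H6O3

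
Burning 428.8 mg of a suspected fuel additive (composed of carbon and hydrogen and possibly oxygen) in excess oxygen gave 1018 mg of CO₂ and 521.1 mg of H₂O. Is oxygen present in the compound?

mol C = 1.018 g CO₂ ÷ 44.009 g/mol = 0.023132 mol
mol H = 2 × 0.5211 g H₂O ÷ 18.015 g/mol = 0.057852 mol
C and H account for only 0.33615 g of the 0.4288 g sample; the remaining 0.092651 g must be oxygen.

yes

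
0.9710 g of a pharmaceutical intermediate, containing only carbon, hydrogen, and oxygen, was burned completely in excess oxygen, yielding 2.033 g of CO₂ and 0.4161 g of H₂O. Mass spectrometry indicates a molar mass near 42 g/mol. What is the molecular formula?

mol C = 2.033 g CO₂ ÷ 44.009 g/mol = 0.046195 mol
mol H = 2 × 0.4161 g H₂O ÷ 18.015 g/mol = 0.046195 mol
mass O = 0.9710 − (0.55485 + 0.046564) = 0.36959 g → mol O = 0.36959 ÷ 15.999 = 0.023101 mol
Divide by the smallest (0.023101 mol): C 2.000, H 2.000, O 1.000
Empirical formula: C2H2O
Empirical-formula mass = 42.04 g/mol; 42 ÷ 42.04 ≈ 1, so the molecular formula is C2H2O.

C2H2O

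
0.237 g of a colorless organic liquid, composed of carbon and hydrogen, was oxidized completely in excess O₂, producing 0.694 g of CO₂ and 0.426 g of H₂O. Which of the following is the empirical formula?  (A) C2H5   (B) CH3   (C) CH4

mol C = 0.694 g CO₂ ÷ 44.009 g/mol = 0.01577 mol
mol H = 2 × 0.426 g H₂O ÷ 18.015 g/mol = 0.04729 mol
Divide by the smallest (0.01577 mol): C 1.000, H 2.999

(B) CH3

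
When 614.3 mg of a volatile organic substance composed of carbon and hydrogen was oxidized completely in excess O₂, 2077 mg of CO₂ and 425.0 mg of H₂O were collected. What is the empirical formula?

mol C = 2.077 g CO₂ ÷ 44.009 g/mol = 0.047195 mol
mol H = 2 × 0.4250 g H₂O ÷ 18.015 g/mol = 0.047183 mol
Divide by the smallest (0.047183 mol): C 1.000, H 1.000

CH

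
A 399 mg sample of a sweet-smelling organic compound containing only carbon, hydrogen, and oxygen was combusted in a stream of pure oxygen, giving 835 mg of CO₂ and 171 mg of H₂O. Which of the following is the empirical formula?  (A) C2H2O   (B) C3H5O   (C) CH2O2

(A) C2H2O

mol C = 0.835 g CO₂ ÷ 44.009 g/mol = 0.01897 mol
mol H = 2 × 0.171 g H₂O ÷ 18.015 g/mol = 0.01898 mol
mass O = 0.399 − (0.2279 + 0.01914) = 0.1520 g → mol O = 0.1520 ÷ 15.999 = 0.009499 mol
Divide by the smallest (0.009499 mol): C 1.997, H 1.999, O 1.000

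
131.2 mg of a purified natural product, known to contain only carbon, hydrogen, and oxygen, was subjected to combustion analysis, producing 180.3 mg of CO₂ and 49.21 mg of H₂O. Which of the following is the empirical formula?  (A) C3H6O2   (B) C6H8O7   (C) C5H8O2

mol C = 0.1803 g CO₂ ÷ 44.009 g/mol = 0.0040969 mol
mol H = 2 × 0.04921 g H₂O ÷ 18.015 g/mol = 0.0054632 mol
mass O = 0.1312 − (0.049208 + 0.0055069) = 0.076485 g → mol O = 0.076485 ÷ 15.999 = 0.0047806 mol
Divide by the smallest (0.0040969 mol): C 1.000, H 1.334, O 1.167
Multiplying each by 6 gives whole numbers: C 6.00, H 8.00, O 7.00

(B) C6H8O7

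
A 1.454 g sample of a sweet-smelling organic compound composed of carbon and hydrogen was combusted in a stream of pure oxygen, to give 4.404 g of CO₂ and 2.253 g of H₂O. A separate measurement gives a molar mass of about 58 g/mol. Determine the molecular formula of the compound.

C4H10

mol C = 4.404 g CO₂ ÷ 44.009 g/mol = 0.10007 mol
mol H = 2 × 2.253 g H₂O ÷ 18.015 g/mol = 0.25012 mol
Divide by the smallest (0.10007 mol): C 1.000, H 2.499
Multiplying each by 2 gives whole numbers: C 2.00, H 5.00
Empirical formula: C2H5
Empirical-formula mass = 29.06 g/mol; 58 ÷ 29.06 ≈ 2, so the molecular formula is C4H10.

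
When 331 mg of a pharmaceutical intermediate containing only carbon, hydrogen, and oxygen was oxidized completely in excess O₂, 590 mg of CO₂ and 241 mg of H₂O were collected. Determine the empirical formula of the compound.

C3H6O2

mol C = 0.590 g CO₂ ÷ 44.009 g/mol = 0.01341 mol
mol H = 2 × 0.241 g H₂O ÷ 18.015 g/mol = 0.02676 mol
mass O = 0.331 − (0.1610 + 0.02697) = 0.1430 g → mol O = 0.1430 ÷ 15.999 = 0.008938 mol
Divide by the smallest (0.008938 mol): C 1.500, H 2.993, O 1.000
Multiplying each by 2 gives whole numbers: C 3.00, H 5.99, O 2.00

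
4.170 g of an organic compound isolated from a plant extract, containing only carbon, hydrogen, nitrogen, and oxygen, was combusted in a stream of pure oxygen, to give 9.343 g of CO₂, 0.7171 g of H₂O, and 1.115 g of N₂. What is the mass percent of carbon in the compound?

61.15%

mol C = 9.343 g CO₂ ÷ 44.009 g/mol = 0.21230 mol
mol H = 2 × 0.7171 g H₂O ÷ 18.015 g/mol = 0.079611 mol
mol N = 2 × 1.115 g N₂ ÷ 28.014 g/mol = 0.079603 mol
mass O = 4.170 − (2.5499 + 0.080248 + 1.1150) = 0.42485 g → mol O = 0.42485 ÷ 15.999 = 0.026555 mol
mass % C = 2.5499 g ÷ 4.170 g × 100%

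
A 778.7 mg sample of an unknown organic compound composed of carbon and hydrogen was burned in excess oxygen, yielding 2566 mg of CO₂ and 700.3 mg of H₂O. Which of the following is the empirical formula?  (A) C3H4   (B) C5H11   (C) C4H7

(A) C3H4

mol C = 2.566 g CO₂ ÷ 44.009 g/mol = 0.058306 mol
mol H = 2 × 0.7003 g H₂O ÷ 18.015 g/mol = 0.077746 mol
Divide by the smallest (0.058306 mol): C 1.000, H 1.333
Multiplying each by 3 gives whole numbers: C 3.00, H 4.00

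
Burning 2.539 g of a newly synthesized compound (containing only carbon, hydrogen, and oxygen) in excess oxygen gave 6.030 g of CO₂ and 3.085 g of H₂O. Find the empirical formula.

mol C = 6.030 g CO₂ ÷ 44.009 g/mol = 0.13702 mol
mol H = 2 × 3.085 g H₂O ÷ 18.015 g/mol = 0.34249 mol
mass O = 2.539 − (1.6457 + 0.34523) = 0.54805 g → mol O = 0.54805 ÷ 15.999 = 0.034255 mol
Divide by the smallest (0.034255 mol): C 4.000, H 9.998, O 1.000

C4H10O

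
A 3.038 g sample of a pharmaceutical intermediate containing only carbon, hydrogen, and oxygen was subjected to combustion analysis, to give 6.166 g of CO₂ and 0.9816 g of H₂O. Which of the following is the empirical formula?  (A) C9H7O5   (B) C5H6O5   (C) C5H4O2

mol C = 6.166 g CO₂ ÷ 44.009 g/mol = 0.14011 mol
mol H = 2 × 0.9816 g H₂O ÷ 18.015 g/mol = 0.10898 mol
mass O = 3.038 − (1.6828 + 0.10985) = 1.2453 g → mol O = 1.2453 ÷ 15.999 = 0.077837 mol
Divide by the smallest (0.077837 mol): C 1.800, H 1.400, O 1.000
Multiplying each by 5 gives whole numbers: C 9.00, H 7.00, O 5.00

(A) C9H7O5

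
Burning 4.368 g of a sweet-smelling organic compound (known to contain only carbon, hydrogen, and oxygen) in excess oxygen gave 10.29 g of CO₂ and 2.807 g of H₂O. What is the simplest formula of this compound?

C3H4O

mol C = 10.29 g CO₂ ÷ 44.009 g/mol = 0.23382 mol
mol H = 2 × 2.807 g H₂O ÷ 18.015 g/mol = 0.31163 mol
mass O = 4.368 − (2.8084 + 0.31412) = 1.2455 g → mol O = 1.2455 ÷ 15.999 = 0.077850 mol
Divide by the smallest (0.077850 mol): C 3.003, H 4.003, O 1.000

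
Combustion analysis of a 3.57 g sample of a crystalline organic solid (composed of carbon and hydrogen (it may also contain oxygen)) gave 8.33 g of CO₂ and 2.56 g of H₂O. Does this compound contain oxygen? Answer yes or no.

yes

mol C = 8.33 g CO₂ ÷ 44.009 g/mol = 0.1893 mol
mol H = 2 × 2.56 g H₂O ÷ 18.015 g/mol = 0.2842 mol
C and H account for only 2.560 g of the 3.57 g sample; the remaining 1.010 g must be oxygen.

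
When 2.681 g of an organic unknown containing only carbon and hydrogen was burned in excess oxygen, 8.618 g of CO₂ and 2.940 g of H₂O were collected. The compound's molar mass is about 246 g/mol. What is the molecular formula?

mol C = 8.618 g CO₂ ÷ 44.009 g/mol = 0.19582 mol
mol H = 2 × 2.940 g H₂O ÷ 18.015 g/mol = 0.32639 mol
Divide by the smallest (0.19582 mol): C 1.000, H 1.667
Multiplying each by 3 gives whole numbers: C 3.00, H 5.00
Empirical formula: C3H5
Empirical-formula mass = 41.07 g/mol; 246 ÷ 41.07 ≈ 6, so the molecular formula is C18H30.

C18H30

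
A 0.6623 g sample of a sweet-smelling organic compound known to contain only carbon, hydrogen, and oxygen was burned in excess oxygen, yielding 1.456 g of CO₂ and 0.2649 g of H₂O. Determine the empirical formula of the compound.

mol C = 1.456 g CO₂ ÷ 44.009 g/mol = 0.033084 mol
mol H = 2 × 0.2649 g H₂O ÷ 18.015 g/mol = 0.029409 mol
mass O = 0.6623 − (0.39737 + 0.029644) = 0.23528 g → mol O = 0.23528 ÷ 15.999 = 0.014706 mol
Divide by the smallest (0.014706 mol): C 2.250, H 2.000, O 1.000
Multiplying each by 4 gives whole numbers: C 9.00, H 8.00, O 4.00

C9H8O4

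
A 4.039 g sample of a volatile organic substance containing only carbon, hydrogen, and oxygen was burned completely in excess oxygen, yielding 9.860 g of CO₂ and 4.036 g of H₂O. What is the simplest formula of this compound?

mol C = 9.860 g CO₂ ÷ 44.009 g/mol = 0.22405 mol
mol H = 2 × 4.036 g H₂O ÷ 18.015 g/mol = 0.44807 mol
mass O = 4.039 − (2.6910 + 0.45166) = 0.89634 g → mol O = 0.89634 ÷ 15.999 = 0.056025 mol
Divide by the smallest (0.056025 mol): C 3.999, H 7.998, O 1.000

C4H8O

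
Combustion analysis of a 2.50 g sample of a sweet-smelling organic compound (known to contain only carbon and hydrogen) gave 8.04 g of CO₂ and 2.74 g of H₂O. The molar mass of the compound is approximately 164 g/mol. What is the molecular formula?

C12H20

mol C = 8.04 g CO₂ ÷ 44.009 g/mol = 0.1827 mol
mol H = 2 × 2.74 g H₂O ÷ 18.015 g/mol = 0.3042 mol
Divide by the smallest (0.1827 mol): C 1.000, H 1.665
Multiplying each by 3 gives whole numbers: C 3.00, H 5.00
Empirical formula: C3H5
Empirical-formula mass = 41.07 g/mol; 164 ÷ 41.07 ≈ 4, so the molecular formula is C12H20.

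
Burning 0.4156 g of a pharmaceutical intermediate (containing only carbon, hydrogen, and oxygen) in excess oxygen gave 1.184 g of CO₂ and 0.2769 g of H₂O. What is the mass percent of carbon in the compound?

77.75%

mol C = 1.184 g CO₂ ÷ 44.009 g/mol = 0.026904 mol
mol H = 2 × 0.2769 g H₂O ÷ 18.015 g/mol = 0.030741 mol
mass O = 0.4156 − (0.32314 + 0.030987) = 0.061474 g → mol O = 0.061474 ÷ 15.999 = 0.0038424 mol
mass % C = 0.32314 g ÷ 0.4156 g × 100%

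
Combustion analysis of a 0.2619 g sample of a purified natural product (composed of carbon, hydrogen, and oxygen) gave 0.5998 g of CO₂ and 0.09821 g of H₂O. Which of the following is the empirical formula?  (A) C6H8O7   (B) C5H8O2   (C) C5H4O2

(C) C5H4O2

mol C = 0.5998 g CO₂ ÷ 44.009 g/mol = 0.013629 mol
mol H = 2 × 0.09821 g H₂O ÷ 18.015 g/mol = 0.010903 mol
mass O = 0.2619 − (0.16370 + 0.010990) = 0.087211 g → mol O = 0.087211 ÷ 15.999 = 0.0054511 mol
Divide by the smallest (0.0054511 mol): C 2.500, H 2.000, O 1.000
Multiplying each by 2 gives whole numbers: C 5.00, H 4.00, O 2.00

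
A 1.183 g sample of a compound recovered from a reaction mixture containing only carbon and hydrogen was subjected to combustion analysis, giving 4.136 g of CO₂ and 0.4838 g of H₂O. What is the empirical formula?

mol C = 4.136 g CO₂ ÷ 44.009 g/mol = 0.093981 mol
mol H = 2 × 0.4838 g H₂O ÷ 18.015 g/mol = 0.053711 mol
Divide by the smallest (0.053711 mol): C 1.750, H 1.000
Multiplying each by 4 gives whole numbers: C 7.00, H 4.00

C7H4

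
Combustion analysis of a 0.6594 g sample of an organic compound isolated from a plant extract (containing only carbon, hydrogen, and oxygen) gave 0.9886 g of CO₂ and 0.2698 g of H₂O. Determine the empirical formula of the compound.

mol C = 0.9886 g CO₂ ÷ 44.009 g/mol = 0.022464 mol
mol H = 2 × 0.2698 g H₂O ÷ 18.015 g/mol = 0.029953 mol
mass O = 0.6594 − (0.26981 + 0.030192) = 0.35940 g → mol O = 0.35940 ÷ 15.999 = 0.022464 mol
Divide by the smallest (0.022464 mol): C 1.000, H 1.333, O 1.000
Multiplying each by 3 gives whole numbers: C 3.00, H 4.00, O 3.00

C3H4O3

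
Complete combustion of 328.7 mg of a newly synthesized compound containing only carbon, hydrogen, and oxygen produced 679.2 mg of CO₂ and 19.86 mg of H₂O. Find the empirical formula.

C7HO4

mol C = 0.6792 g CO₂ ÷ 44.009 g/mol = 0.015433 mol
mol H = 2 × 0.01986 g H₂O ÷ 18.015 g/mol = 0.0022048 mol
mass O = 0.3287 − (0.18537 + 0.0022225) = 0.14111 g → mol O = 0.14111 ÷ 15.999 = 0.0088199 mol
Divide by the smallest (0.0022048 mol): C 7.000, H 1.000, O 4.000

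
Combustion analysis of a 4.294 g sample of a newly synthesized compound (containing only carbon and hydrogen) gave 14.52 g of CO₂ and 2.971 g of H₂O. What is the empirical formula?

CH

mol C = 14.52 g CO₂ ÷ 44.009 g/mol = 0.32993 mol
mol H = 2 × 2.971 g H₂O ÷ 18.015 g/mol = 0.32984 mol
Divide by the smallest (0.32984 mol): C 1.000, H 1.000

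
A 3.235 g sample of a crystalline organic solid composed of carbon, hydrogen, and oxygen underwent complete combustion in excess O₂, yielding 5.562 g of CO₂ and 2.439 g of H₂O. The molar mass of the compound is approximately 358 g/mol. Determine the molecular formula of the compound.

mol C = 5.562 g CO₂ ÷ 44.009 g/mol = 0.12638 mol
mol H = 2 × 2.439 g H₂O ÷ 18.015 g/mol = 0.27077 mol
mass O = 3.235 − (1.5180 + 0.27294) = 1.4441 g → mol O = 1.4441 ÷ 15.999 = 0.090260 mol
Divide by the smallest (0.090260 mol): C 1.400, H 3.000, O 1.000
Multiplying each by 5 gives whole numbers: C 7.00, H 15.00, O 5.00
Empirical formula: C7H15O5
Empirical-formula mass = 179.19 g/mol; 358 ÷ 179.19 ≈ 2, so the molecular formula is C14H30O10.

C14H30O10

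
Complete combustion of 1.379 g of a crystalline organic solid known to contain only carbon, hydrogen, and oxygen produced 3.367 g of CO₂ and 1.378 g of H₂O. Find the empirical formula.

mol C = 3.367 g CO₂ ÷ 44.009 g/mol = 0.076507 mol
mol H = 2 × 1.378 g H₂O ÷ 18.015 g/mol = 0.15298 mol
mass O = 1.379 − (0.91893 + 0.15421) = 0.30587 g → mol O = 0.30587 ÷ 15.999 = 0.019118 mol
Divide by the smallest (0.019118 mol): C 4.002, H 8.002, O 1.000

C4H8O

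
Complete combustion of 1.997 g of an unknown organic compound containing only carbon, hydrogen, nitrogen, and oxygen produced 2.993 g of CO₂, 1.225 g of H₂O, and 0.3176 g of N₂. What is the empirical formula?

mol C = 2.993 g CO₂ ÷ 44.009 g/mol = 0.068009 mol
mol H = 2 × 1.225 g H₂O ÷ 18.015 g/mol = 0.13600 mol
mol N = 2 × 0.3176 g N₂ ÷ 28.014 g/mol = 0.022674 mol
mass O = 1.997 − (0.81685 + 0.13709 + 0.31760) = 0.72546 g → mol O = 0.72546 ÷ 15.999 = 0.045344 mol
Divide by the smallest (0.022674 mol): C 2.999, H 5.998, N 1.000, O 2.000

C3H6NO2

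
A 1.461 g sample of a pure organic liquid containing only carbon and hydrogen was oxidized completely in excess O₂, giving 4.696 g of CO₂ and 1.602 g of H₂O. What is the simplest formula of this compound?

mol C = 4.696 g CO₂ ÷ 44.009 g/mol = 0.10671 mol
mol H = 2 × 1.602 g H₂O ÷ 18.015 g/mol = 0.17785 mol
Divide by the smallest (0.10671 mol): C 1.000, H 1.667
Multiplying each by 3 gives whole numbers: C 3.00, H 5.00

C3H5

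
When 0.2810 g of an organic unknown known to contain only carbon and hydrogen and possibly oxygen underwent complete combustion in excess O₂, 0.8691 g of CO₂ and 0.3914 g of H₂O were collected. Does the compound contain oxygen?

mol C = 0.8691 g CO₂ ÷ 44.009 g/mol = 0.019748 mol
mol H = 2 × 0.3914 g H₂O ÷ 18.015 g/mol = 0.043453 mol
C and H together account for 0.28100 g — essentially the entire 0.2810 g sample — so the compound contains no oxygen.

no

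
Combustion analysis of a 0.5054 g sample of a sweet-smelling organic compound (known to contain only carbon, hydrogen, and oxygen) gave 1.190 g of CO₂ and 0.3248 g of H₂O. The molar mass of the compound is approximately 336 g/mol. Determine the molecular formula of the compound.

C18H24O6

mol C = 1.190 g CO₂ ÷ 44.009 g/mol = 0.027040 mol
mol H = 2 × 0.3248 g H₂O ÷ 18.015 g/mol = 0.036059 mol
mass O = 0.5054 − (0.32478 + 0.036347) = 0.14428 g → mol O = 0.14428 ÷ 15.999 = 0.0090178 mol
Divide by the smallest (0.0090178 mol): C 2.998, H 3.999, O 1.000
Empirical formula: C3H4O
Empirical-formula mass = 56.06 g/mol; 336 ÷ 56.06 ≈ 6, so the molecular formula is C18H24O6.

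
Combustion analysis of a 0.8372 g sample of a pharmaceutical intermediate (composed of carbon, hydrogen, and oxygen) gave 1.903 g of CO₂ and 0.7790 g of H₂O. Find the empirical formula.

C3H6O

mol C = 1.903 g CO₂ ÷ 44.009 g/mol = 0.043241 mol
mol H = 2 × 0.7790 g H₂O ÷ 18.015 g/mol = 0.086483 mol
mass O = 0.8372 − (0.51937 + 0.087175) = 0.23066 g → mol O = 0.23066 ÷ 15.999 = 0.014417 mol
Divide by the smallest (0.014417 mol): C 2.999, H 5.999, O 1.000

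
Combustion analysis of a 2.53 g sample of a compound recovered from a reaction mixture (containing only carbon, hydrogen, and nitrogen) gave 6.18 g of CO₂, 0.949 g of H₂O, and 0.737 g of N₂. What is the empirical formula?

mol C = 6.18 g CO₂ ÷ 44.009 g/mol = 0.1404 mol
mol H = 2 × 0.949 g H₂O ÷ 18.015 g/mol = 0.1054 mol
mol N = 2 × 0.737 g N₂ ÷ 28.014 g/mol = 0.05262 mol
Divide by the smallest (0.05262 mol): C 2.669, H 2.002, N 1.000
Multiplying each by 3 gives whole numbers: C 8.01, H 6.01, N 3.00

C8H6N3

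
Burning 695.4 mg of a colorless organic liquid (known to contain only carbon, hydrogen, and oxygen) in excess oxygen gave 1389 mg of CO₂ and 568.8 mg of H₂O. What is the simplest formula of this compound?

mol C = 1.389 g CO₂ ÷ 44.009 g/mol = 0.031562 mol
mol H = 2 × 0.5688 g H₂O ÷ 18.015 g/mol = 0.063147 mol
mass O = 0.6954 − (0.37909 + 0.063653) = 0.25266 g → mol O = 0.25266 ÷ 15.999 = 0.015792 mol
Divide by the smallest (0.015792 mol): C 1.999, H 3.999, O 1.000

C2H4O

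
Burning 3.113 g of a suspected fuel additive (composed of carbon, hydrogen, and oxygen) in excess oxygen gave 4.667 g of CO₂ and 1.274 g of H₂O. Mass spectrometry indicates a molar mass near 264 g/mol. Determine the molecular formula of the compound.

mol C = 4.667 g CO₂ ÷ 44.009 g/mol = 0.10605 mol
mol H = 2 × 1.274 g H₂O ÷ 18.015 g/mol = 0.14144 mol
mass O = 3.113 − (1.2737 + 0.14257) = 1.6967 g → mol O = 1.6967 ÷ 15.999 = 0.10605 mol
Divide by the smallest (0.10605 mol): C 1.000, H 1.334, O 1.000
Multiplying each by 3 gives whole numbers: C 3.00, H 4.00, O 3.00
Empirical formula: C3H4O3
Empirical-formula mass = 88.06 g/mol; 264 ÷ 88.06 ≈ 3, so the molecular formula is C9H12O9.

C9H12O9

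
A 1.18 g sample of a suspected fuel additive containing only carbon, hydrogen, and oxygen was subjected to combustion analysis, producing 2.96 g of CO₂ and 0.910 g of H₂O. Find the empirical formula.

C4H6O

mol C = 2.96 g CO₂ ÷ 44.009 g/mol = 0.06726 mol
mol H = 2 × 0.910 g H₂O ÷ 18.015 g/mol = 0.1010 mol
mass O = 1.18 − (0.8078 + 0.1018) = 0.2703 g → mol O = 0.2703 ÷ 15.999 = 0.01690 mol
Divide by the smallest (0.01690 mol): C 3.981, H 5.979, O 1.000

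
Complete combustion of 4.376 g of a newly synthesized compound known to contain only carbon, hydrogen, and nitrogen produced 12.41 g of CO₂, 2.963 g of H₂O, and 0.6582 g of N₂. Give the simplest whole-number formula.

mol C = 12.41 g CO₂ ÷ 44.009 g/mol = 0.28199 mol
mol H = 2 × 2.963 g H₂O ÷ 18.015 g/mol = 0.32895 mol
mol N = 2 × 0.6582 g N₂ ÷ 28.014 g/mol = 0.046991 mol
Divide by the smallest (0.046991 mol): C 6.001, H 7.000, N 1.000

C6H7N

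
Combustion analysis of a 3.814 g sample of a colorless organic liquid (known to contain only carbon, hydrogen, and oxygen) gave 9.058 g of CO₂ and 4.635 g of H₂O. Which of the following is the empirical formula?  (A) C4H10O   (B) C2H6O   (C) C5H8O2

(A) C4H10O

mol C = 9.058 g CO₂ ÷ 44.009 g/mol = 0.20582 mol
mol H = 2 × 4.635 g H₂O ÷ 18.015 g/mol = 0.51457 mol
mass O = 3.814 − (2.4721 + 0.51869) = 0.82319 g → mol O = 0.82319 ÷ 15.999 = 0.051453 mol
Divide by the smallest (0.051453 mol): C 4.000, H 10.001, O 1.000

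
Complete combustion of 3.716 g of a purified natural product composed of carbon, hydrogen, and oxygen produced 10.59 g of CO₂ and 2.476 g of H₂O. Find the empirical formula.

mol C = 10.59 g CO₂ ÷ 44.009 g/mol = 0.24063 mol
mol H = 2 × 2.476 g H₂O ÷ 18.015 g/mol = 0.27488 mol
mass O = 3.716 − (2.8902 + 0.27708) = 0.54868 g → mol O = 0.54868 ÷ 15.999 = 0.034295 mol
Divide by the smallest (0.034295 mol): C 7.017, H 8.015, O 1.000

C7H8O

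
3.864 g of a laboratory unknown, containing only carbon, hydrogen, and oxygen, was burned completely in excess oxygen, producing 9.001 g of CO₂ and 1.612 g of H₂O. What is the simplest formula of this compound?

mol C = 9.001 g CO₂ ÷ 44.009 g/mol = 0.20453 mol
mol H = 2 × 1.612 g H₂O ÷ 18.015 g/mol = 0.17896 mol
mass O = 3.864 − (2.4566 + 0.18039) = 1.2270 g → mol O = 1.2270 ÷ 15.999 = 0.076695 mol
Divide by the smallest (0.076695 mol): C 2.667, H 2.333, O 1.000
Multiplying each by 3 gives whole numbers: C 8.00, H 7.00, O 3.00

C8H7O3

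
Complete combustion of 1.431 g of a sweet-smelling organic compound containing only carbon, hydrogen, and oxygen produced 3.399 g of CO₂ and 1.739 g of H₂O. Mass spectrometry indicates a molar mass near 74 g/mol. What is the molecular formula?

mol C = 3.399 g CO₂ ÷ 44.009 g/mol = 0.077234 mol
mol H = 2 × 1.739 g H₂O ÷ 18.015 g/mol = 0.19306 mol
mass O = 1.431 − (0.92766 + 0.19461) = 0.30873 g → mol O = 0.30873 ÷ 15.999 = 0.019297 mol
Divide by the smallest (0.019297 mol): C 4.002, H 10.005, O 1.000
Empirical formula: C4H10O
Empirical-formula mass = 74.12 g/mol; 74 ÷ 74.12 ≈ 1, so the molecular formula is C4H10O.

C4H10O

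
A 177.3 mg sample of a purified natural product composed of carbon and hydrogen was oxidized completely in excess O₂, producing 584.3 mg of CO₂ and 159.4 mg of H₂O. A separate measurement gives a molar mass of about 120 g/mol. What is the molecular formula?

C9H12

mol C = 0.5843 g CO₂ ÷ 44.009 g/mol = 0.013277 mol
mol H = 2 × 0.1594 g H₂O ÷ 18.015 g/mol = 0.017696 mol
Divide by the smallest (0.013277 mol): C 1.000, H 1.333
Multiplying each by 3 gives whole numbers: C 3.00, H 4.00
Empirical formula: C3H4
Empirical-formula mass = 40.06 g/mol; 120 ÷ 40.06 ≈ 3, so the molecular formula is C9H12.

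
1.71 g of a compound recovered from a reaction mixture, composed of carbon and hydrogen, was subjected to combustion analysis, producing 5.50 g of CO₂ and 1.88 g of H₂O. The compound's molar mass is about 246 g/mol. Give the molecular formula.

mol C = 5.50 g CO₂ ÷ 44.009 g/mol = 0.1250 mol
mol H = 2 × 1.88 g H₂O ÷ 18.015 g/mol = 0.2087 mol
Divide by the smallest (0.1250 mol): C 1.000, H 1.670
Multiplying each by 3 gives whole numbers: C 3.00, H 5.01
Empirical formula: C3H5
Empirical-formula mass = 41.07 g/mol; 246 ÷ 41.07 ≈ 6, so the molecular formula is C18H30.

C18H30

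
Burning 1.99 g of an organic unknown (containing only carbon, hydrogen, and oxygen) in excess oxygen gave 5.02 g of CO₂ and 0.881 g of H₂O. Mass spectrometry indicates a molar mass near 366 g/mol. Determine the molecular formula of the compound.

C21H18O6

mol C = 5.02 g CO₂ ÷ 44.009 g/mol = 0.1141 mol
mol H = 2 × 0.881 g H₂O ÷ 18.015 g/mol = 0.09781 mol
mass O = 1.99 − (1.370 + 0.09859) = 0.5213 g → mol O = 0.5213 ÷ 15.999 = 0.03259 mol
Divide by the smallest (0.03259 mol): C 3.501, H 3.002, O 1.000
Multiplying each by 2 gives whole numbers: C 7.00, H 6.00, O 2.00
Empirical formula: C7H6O2
Empirical-formula mass = 122.12 g/mol; 366 ÷ 122.12 ≈ 3, so the molecular formula is C21H18O6.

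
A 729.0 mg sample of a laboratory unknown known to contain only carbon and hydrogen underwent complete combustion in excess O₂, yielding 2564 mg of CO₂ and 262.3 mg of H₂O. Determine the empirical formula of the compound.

mol C = 2.564 g CO₂ ÷ 44.009 g/mol = 0.058261 mol
mol H = 2 × 0.2623 g H₂O ÷ 18.015 g/mol = 0.029120 mol
Divide by the smallest (0.029120 mol): C 2.001, H 1.000

C2H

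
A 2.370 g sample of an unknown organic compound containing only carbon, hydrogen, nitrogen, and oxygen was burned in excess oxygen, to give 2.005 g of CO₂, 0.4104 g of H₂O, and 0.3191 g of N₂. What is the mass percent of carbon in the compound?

23.09%

mol C = 2.005 g CO₂ ÷ 44.009 g/mol = 0.045559 mol
mol H = 2 × 0.4104 g H₂O ÷ 18.015 g/mol = 0.045562 mol
mol N = 2 × 0.3191 g N₂ ÷ 28.014 g/mol = 0.022781 mol
mass O = 2.370 − (0.54721 + 0.045927 + 0.31910) = 1.4578 g → mol O = 1.4578 ÷ 15.999 = 0.091116 mol
mass % C = 0.54721 g ÷ 2.370 g × 100%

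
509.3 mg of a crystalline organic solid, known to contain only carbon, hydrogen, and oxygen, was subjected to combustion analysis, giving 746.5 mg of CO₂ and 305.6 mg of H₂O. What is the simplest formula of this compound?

CH2O

mol C = 0.7465 g CO₂ ÷ 44.009 g/mol = 0.016962 mol
mol H = 2 × 0.3056 g H₂O ÷ 18.015 g/mol = 0.033927 mol
mass O = 0.5093 − (0.20374 + 0.034199) = 0.27137 g → mol O = 0.27137 ÷ 15.999 = 0.016961 mol
Divide by the smallest (0.016961 mol): C 1.000, H 2.000, O 1.000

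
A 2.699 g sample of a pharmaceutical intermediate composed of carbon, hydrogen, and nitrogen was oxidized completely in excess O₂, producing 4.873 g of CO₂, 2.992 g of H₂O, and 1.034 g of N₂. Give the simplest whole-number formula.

mol C = 4.873 g CO₂ ÷ 44.009 g/mol = 0.11073 mol
mol H = 2 × 2.992 g H₂O ÷ 18.015 g/mol = 0.33217 mol
mol N = 2 × 1.034 g N₂ ÷ 28.014 g/mol = 0.073820 mol
Divide by the smallest (0.073820 mol): C 1.500, H 4.500, N 1.000
Multiplying each by 2 gives whole numbers: C 3.00, H 9.00, N 2.00

C3H9N2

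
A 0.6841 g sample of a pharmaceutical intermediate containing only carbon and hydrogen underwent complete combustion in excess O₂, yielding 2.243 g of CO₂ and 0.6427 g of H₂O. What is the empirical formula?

C5H7

mol C = 2.243 g CO₂ ÷ 44.009 g/mol = 0.050967 mol
mol H = 2 × 0.6427 g H₂O ÷ 18.015 g/mol = 0.071352 mol
Divide by the smallest (0.050967 mol): C 1.000, H 1.400
Multiplying each by 5 gives whole numbers: C 5.00, H 7.00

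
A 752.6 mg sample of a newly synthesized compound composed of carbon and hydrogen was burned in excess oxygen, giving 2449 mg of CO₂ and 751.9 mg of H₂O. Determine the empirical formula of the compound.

C2H3

mol C = 2.449 g CO₂ ÷ 44.009 g/mol = 0.055648 mol
mol H = 2 × 0.7519 g H₂O ÷ 18.015 g/mol = 0.083475 mol
Divide by the smallest (0.055648 mol): C 1.000, H 1.500
Multiplying each by 2 gives whole numbers: C 2.00, H 3.00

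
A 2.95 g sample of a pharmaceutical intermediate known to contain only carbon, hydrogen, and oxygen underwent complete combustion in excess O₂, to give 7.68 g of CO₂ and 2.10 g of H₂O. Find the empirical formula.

C9H12O2

mol C = 7.68 g CO₂ ÷ 44.009 g/mol = 0.1745 mol
mol H = 2 × 2.10 g H₂O ÷ 18.015 g/mol = 0.2331 mol
mass O = 2.95 − (2.096 + 0.2350) = 0.6190 g → mol O = 0.6190 ÷ 15.999 = 0.03869 mol
Divide by the smallest (0.03869 mol): C 4.511, H 6.026, O 1.000
Multiplying each by 2 gives whole numbers: C 9.02, H 12.05, O 2.00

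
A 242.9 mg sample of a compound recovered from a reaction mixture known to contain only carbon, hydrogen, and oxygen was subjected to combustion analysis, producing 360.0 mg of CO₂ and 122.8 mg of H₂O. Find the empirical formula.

mol C = 0.3600 g CO₂ ÷ 44.009 g/mol = 0.0081801 mol
mol H = 2 × 0.1228 g H₂O ÷ 18.015 g/mol = 0.013633 mol
mass O = 0.2429 − (0.098252 + 0.013742) = 0.13091 g → mol O = 0.13091 ÷ 15.999 = 0.0081821 mol
Divide by the smallest (0.0081801 mol): C 1.000, H 1.667, O 1.000
Multiplying each by 3 gives whole numbers: C 3.00, H 5.00, O 3.00

C3H5O3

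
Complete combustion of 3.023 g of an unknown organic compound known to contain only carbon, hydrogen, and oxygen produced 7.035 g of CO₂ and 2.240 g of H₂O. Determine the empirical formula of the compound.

mol C = 7.035 g CO₂ ÷ 44.009 g/mol = 0.15985 mol
mol H = 2 × 2.240 g H₂O ÷ 18.015 g/mol = 0.24868 mol
mass O = 3.023 − (1.9200 + 0.25067) = 0.85233 g → mol O = 0.85233 ÷ 15.999 = 0.053274 mol
Divide by the smallest (0.053274 mol): C 3.001, H 4.668, O 1.000
Multiplying each by 3 gives whole numbers: C 9.00, H 14.00, O 3.00

C9H14O3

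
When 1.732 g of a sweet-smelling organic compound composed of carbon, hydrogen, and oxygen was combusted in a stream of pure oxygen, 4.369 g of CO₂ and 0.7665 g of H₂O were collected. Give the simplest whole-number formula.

mol C = 4.369 g CO₂ ÷ 44.009 g/mol = 0.099275 mol
mol H = 2 × 0.7665 g H₂O ÷ 18.015 g/mol = 0.085096 mol
mass O = 1.732 − (1.1924 + 0.085777) = 0.45383 g → mol O = 0.45383 ÷ 15.999 = 0.028366 mol
Divide by the smallest (0.028366 mol): C 3.500, H 3.000, O 1.000
Multiplying each by 2 gives whole numbers: C 7.00, H 6.00, O 2.00

C7H6O2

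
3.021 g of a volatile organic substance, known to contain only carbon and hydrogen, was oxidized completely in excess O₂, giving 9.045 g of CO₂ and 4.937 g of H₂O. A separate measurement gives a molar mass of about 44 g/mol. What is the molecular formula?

mol C = 9.045 g CO₂ ÷ 44.009 g/mol = 0.20553 mol
mol H = 2 × 4.937 g H₂O ÷ 18.015 g/mol = 0.54810 mol
Divide by the smallest (0.20553 mol): C 1.000, H 2.667
Multiplying each by 3 gives whole numbers: C 3.00, H 8.00
Empirical formula: C3H8
Empirical-formula mass = 44.10 g/mol; 44 ÷ 44.10 ≈ 1, so the molecular formula is C3H8.

C3H8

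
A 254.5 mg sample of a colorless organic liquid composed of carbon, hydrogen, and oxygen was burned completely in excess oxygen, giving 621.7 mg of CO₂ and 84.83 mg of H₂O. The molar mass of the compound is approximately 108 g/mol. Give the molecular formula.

C6H4O2

mol C = 0.6217 g CO₂ ÷ 44.009 g/mol = 0.014127 mol
mol H = 2 × 0.08483 g H₂O ÷ 18.015 g/mol = 0.0094177 mol
mass O = 0.2545 − (0.16968 + 0.0094930) = 0.075332 g → mol O = 0.075332 ÷ 15.999 = 0.0047085 mol
Divide by the smallest (0.0047085 mol): C 3.000, H 2.000, O 1.000
Empirical formula: C3H2O
Empirical-formula mass = 54.05 g/mol; 108 ÷ 54.05 ≈ 2, so the molecular formula is C6H4O2.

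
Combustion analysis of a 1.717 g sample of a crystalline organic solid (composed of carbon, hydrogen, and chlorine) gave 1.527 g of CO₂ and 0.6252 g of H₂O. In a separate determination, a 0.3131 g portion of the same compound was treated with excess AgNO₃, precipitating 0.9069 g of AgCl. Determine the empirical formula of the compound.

CH2Cl

mol C = 1.527 g CO₂ ÷ 44.009 g/mol = 0.034697 mol
mol H = 2 × 0.6252 g H₂O ÷ 18.015 g/mol = 0.069409 mol
From the AgCl data: mol Cl per gram of compound = (0.9069 ÷ 143.318) ÷ 0.3131 = 0.020210 mol/g, so in the 1.717 g combustion sample mol Cl = 0.034701 mol
Divide by the smallest (0.034697 mol): C 1.000, H 2.000, Cl 1.000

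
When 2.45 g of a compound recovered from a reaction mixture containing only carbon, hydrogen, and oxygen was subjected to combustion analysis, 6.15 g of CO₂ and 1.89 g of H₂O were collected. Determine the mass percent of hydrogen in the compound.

mol C = 6.15 g CO₂ ÷ 44.009 g/mol = 0.1397 mol
mol H = 2 × 1.89 g H₂O ÷ 18.015 g/mol = 0.2098 mol
mass O = 2.45 − (1.678 + 0.2115) = 0.5600 g → mol O = 0.5600 ÷ 15.999 = 0.03500 mol
mass % H = 0.2115 g ÷ 2.45 g × 100%

8.6%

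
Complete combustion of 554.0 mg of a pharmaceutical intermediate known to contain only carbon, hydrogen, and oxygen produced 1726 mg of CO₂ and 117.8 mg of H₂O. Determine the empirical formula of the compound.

mol C = 1.726 g CO₂ ÷ 44.009 g/mol = 0.039219 mol
mol H = 2 × 0.1178 g H₂O ÷ 18.015 g/mol = 0.013078 mol
mass O = 0.5540 − (0.47106 + 0.013183) = 0.069755 g → mol O = 0.069755 ÷ 15.999 = 0.0043600 mol
Divide by the smallest (0.0043600 mol): C 8.995, H 3.000, O 1.000

C9H3O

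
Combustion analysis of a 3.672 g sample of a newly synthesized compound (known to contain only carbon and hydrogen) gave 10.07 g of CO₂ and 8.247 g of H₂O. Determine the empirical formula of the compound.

mol C = 10.07 g CO₂ ÷ 44.009 g/mol = 0.22882 mol
mol H = 2 × 8.247 g H₂O ÷ 18.015 g/mol = 0.91557 mol
Divide by the smallest (0.22882 mol): C 1.000, H 4.001

CH4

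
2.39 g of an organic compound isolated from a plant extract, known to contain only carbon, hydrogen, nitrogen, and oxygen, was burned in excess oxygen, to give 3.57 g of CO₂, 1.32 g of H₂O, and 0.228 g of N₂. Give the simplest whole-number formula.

mol C = 3.57 g CO₂ ÷ 44.009 g/mol = 0.08112 mol
mol H = 2 × 1.32 g H₂O ÷ 18.015 g/mol = 0.1465 mol
mol N = 2 × 0.228 g N₂ ÷ 28.014 g/mol = 0.01628 mol
mass O = 2.39 − (0.9743 + 0.1477 + 0.2280) = 1.040 g → mol O = 1.040 ÷ 15.999 = 0.06500 mol
Divide by the smallest (0.01628 mol): C 4.984, H 9.003, N 1.000, O 3.993

C5H9NO4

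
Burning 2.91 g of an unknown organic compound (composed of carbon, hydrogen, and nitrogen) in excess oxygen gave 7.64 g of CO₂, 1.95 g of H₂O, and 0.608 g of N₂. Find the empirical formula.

C4H5N

mol C = 7.64 g CO₂ ÷ 44.009 g/mol = 0.1736 mol
mol H = 2 × 1.95 g H₂O ÷ 18.015 g/mol = 0.2165 mol
mol N = 2 × 0.608 g N₂ ÷ 28.014 g/mol = 0.04341 mol
Divide by the smallest (0.04341 mol): C 3.999, H 4.987, N 1.000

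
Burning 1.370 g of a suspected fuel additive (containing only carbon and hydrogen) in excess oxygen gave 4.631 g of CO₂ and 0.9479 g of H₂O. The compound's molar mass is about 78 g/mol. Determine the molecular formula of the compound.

C6H6

mol C = 4.631 g CO₂ ÷ 44.009 g/mol = 0.10523 mol
mol H = 2 × 0.9479 g H₂O ÷ 18.015 g/mol = 0.10523 mol
Divide by the smallest (0.10523 mol): C 1.000, H 1.000
Empirical formula: CH
Empirical-formula mass = 13.02 g/mol; 78 ÷ 13.02 ≈ 6, so the molecular formula is C6H6.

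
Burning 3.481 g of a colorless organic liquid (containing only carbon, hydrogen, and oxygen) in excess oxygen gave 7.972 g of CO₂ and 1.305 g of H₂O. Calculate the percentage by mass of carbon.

62.50%

mol C = 7.972 g CO₂ ÷ 44.009 g/mol = 0.18114 mol
mol H = 2 × 1.305 g H₂O ÷ 18.015 g/mol = 0.14488 mol
mass O = 3.481 − (2.1757 + 0.14604) = 1.1592 g → mol O = 1.1592 ÷ 15.999 = 0.072457 mol
mass % C = 2.1757 g ÷ 3.481 g × 100%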